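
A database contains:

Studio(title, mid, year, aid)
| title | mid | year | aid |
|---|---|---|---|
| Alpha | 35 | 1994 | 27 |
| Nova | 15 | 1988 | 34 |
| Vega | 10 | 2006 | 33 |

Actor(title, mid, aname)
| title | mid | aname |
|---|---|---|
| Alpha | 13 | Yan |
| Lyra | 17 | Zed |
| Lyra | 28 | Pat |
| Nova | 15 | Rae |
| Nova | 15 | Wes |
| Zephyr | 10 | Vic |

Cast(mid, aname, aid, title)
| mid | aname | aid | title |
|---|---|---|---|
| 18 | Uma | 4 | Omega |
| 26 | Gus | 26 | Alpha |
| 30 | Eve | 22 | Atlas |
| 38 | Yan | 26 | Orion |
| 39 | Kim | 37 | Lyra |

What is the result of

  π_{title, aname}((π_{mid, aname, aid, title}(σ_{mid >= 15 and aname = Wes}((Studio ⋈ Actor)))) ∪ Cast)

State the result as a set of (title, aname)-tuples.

Joining Studio and Actor on title, mid yields {(Nova, 15, 1988, 34, Rae), (Nova, 15, 1988, 34, Wes)}.
σ[mid >= 15 and aname = Wes]: keep tuples satisfying mid >= 15 and aname = Wes → {(Nova, 15, 1988, 34, Wes)}
π_{mid, aname, aid, title} gives {(15, Wes, 34, Nova)}.
Taking the union: {(15, Wes, 34, Nova), (18, Uma, 4, Omega), (26, Gus, 26, Alpha), (30, Eve, 22, Atlas), (38, Yan, 26, Orion), (39, Kim, 37, Lyra)}
π_{title, aname} gives {(Alpha, Gus), (Atlas, Eve), (Lyra, Kim), (Nova, Wes), (Omega, Uma), (Orion, Yan)}.

{(Alpha, Gus), (Atlas, Eve), (Lyra, Kim), (Nova, Wes), (Omega, Uma), (Orion, Yan)}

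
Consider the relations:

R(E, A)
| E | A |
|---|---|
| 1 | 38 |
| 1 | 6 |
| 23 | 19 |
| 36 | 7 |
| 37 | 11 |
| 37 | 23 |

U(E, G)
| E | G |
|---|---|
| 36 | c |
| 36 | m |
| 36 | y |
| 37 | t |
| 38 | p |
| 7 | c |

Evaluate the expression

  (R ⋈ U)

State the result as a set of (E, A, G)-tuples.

{(36, 7, c), (36, 7, m), (36, 7, y), (37, 11, t), (37, 23, t)}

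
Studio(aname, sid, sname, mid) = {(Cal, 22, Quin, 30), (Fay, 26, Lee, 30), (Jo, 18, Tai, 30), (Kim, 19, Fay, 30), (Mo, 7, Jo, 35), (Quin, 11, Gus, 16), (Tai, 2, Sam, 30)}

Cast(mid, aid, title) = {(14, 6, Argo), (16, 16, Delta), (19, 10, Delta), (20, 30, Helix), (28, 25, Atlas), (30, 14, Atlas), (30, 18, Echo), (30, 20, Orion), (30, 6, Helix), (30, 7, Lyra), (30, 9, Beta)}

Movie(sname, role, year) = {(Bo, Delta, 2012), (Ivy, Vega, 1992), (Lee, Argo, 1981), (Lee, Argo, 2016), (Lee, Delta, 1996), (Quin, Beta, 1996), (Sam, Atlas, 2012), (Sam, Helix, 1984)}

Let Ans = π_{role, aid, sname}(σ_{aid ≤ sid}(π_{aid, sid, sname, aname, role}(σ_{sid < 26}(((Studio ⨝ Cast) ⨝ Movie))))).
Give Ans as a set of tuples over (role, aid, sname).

{(Beta, 14, Quin), (Beta, 18, Quin), (Beta, 20, Quin), (Beta, 6, Quin), (Beta, 7, Quin), (Beta, 9, Quin)}

Studio ⋈ Cast (natural join on mid): {(Cal, 22, Quin, 30, 14, Atlas), (Cal, 22, Quin, 30, 18, Echo), (Cal, 22, Quin, 30, 20, Orion), (Cal, 22, Quin, 30, 6, Helix), (Cal, 22, Quin, 30, 7, Lyra), (Cal, 22, Quin, 30, 9, Beta), (Fay, 26, Lee, 30, 14, Atlas), (Fay, 26, Lee, 30, 18, Echo), (Fay, 26, Lee, 30, 20, Orion), (Fay, 26, Lee, 30, 6, Helix), (Fay, 26, Lee, 30, 7, Lyra), (Fay, 26, Lee, 30, 9, Beta), (Jo, 18, Tai, 30, 14, Atlas), (Jo, 18, Tai, 30, 18, Echo), (Jo, 18, Tai, 30, 20, Orion), (Jo, 18, Tai, 30, 6, Helix), (Jo, 18, Tai, 30, 7, Lyra), (Jo, 18, Tai, 30, 9, Beta), (Kim, 19, Fay, 30, 14, Atlas), (Kim, 19, Fay, 30, 18, Echo), (Kim, 19, Fay, 30, 20, Orion), (Kim, 19, Fay, 30, 6, Helix), (Kim, 19, Fay, 30, 7, Lyra), (Kim, 19, Fay, 30, 9, Beta), (Quin, 11, Gus, 16, 16, Delta), (Tai, 2, Sam, 30, 14, Atlas), (Tai, 2, Sam, 30, 18, Echo), (Tai, 2, Sam, 30, 20, Orion), (Tai, 2, Sam, 30, 6, Helix), (Tai, 2, Sam, 30, 7, Lyra), (Tai, 2, Sam, 30, 9, Beta)}
(Studio ⨝ Cast) ⋈ Movie (natural join on sname): {(Cal, 22, Quin, 30, 14, Atlas, Beta, 1996), (Cal, 22, Quin, 30, 18, Echo, Beta, 1996), (Cal, 22, Quin, 30, 20, Orion, Beta, 1996), (Cal, 22, Quin, 30, 6, Helix, Beta, 1996), (Cal, 22, Quin, 30, 7, Lyra, Beta, 1996), (Cal, 22, Quin, 30, 9, Beta, Beta, 1996), (Fay, 26, Lee, 30, 14, Atlas, Argo, 1981), (Fay, 26, Lee, 30, 14, Atlas, Argo, 2016), (Fay, 26, Lee, 30, 14, Atlas, Delta, 1996), (Fay, 26, Lee, 30, 18, Echo, Argo, 1981), (Fay, 26, Lee, 30, 18, Echo, Argo, 2016), (Fay, 26, Lee, 30, 18, Echo, Delta, 1996), (Fay, 26, Lee, 30, 20, Orion, Argo, 1981), (Fay, 26, Lee, 30, 20, Orion, Argo, 2016), (Fay, 26, Lee, 30, 20, Orion, Delta, 1996), (Fay, 26, Lee, 30, 6, Helix, Argo, 1981), (Fay, 26, Lee, 30, 6, Helix, Argo, 2016), (Fay, 26, Lee, 30, 6, Helix, Delta, 1996), (Fay, 26, Lee, 30, 7, Lyra, Argo, 1981), (Fay, 26, Lee, 30, 7, Lyra, Argo, 2016), (Fay, 26, Lee, 30, 7, Lyra, Delta, 1996), (Fay, 26, Lee, 30, 9, Beta, Argo, 1981), (Fay, 26, Lee, 30, 9, Beta, Argo, 2016), (Fay, 26, Lee, 30, 9, Beta, Delta, 1996), (Tai, 2, Sam, 30, 14, Atlas, Atlas, 2012), (Tai, 2, Sam, 30, 14, Atlas, Helix, 1984), (Tai, 2, Sam, 30, 18, Echo, Atlas, 2012), (Tai, 2, Sam, 30, 18, Echo, Helix, 1984), (Tai, 2, Sam, 30, 20, Orion, Atlas, 2012), (Tai, 2, Sam, 30, 20, Orion, Helix, 1984), (Tai, 2, Sam, 30, 6, Helix, Atlas, 2012), (Tai, 2, Sam, 30, 6, Helix, Helix, 1984), (Tai, 2, Sam, 30, 7, Lyra, Atlas, 2012), (Tai, 2, Sam, 30, 7, Lyra, Helix, 1984), (Tai, 2, Sam, 30, 9, Beta, Atlas, 2012), (Tai, 2, Sam, 30, 9, Beta, Helix, 1984)}
Filtering on sid < 26 leaves {(Cal, 22, Quin, 30, 14, Atlas, Beta, 1996), (Cal, 22, Quin, 30, 18, Echo, Beta, 1996), (Cal, 22, Quin, 30, 20, Orion, Beta, 1996), (Cal, 22, Quin, 30, 6, Helix, Beta, 1996), (Cal, 22, Quin, 30, 7, Lyra, Beta, 1996), (Cal, 22, Quin, 30, 9, Beta, Beta, 1996), (Tai, 2, Sam, 30, 14, Atlas, Atlas, 2012), (Tai, 2, Sam, 30, 14, Atlas, Helix, 1984), (Tai, 2, Sam, 30, 18, Echo, Atlas, 2012), (Tai, 2, Sam, 30, 18, Echo, Helix, 1984), (Tai, 2, Sam, 30, 20, Orion, Atlas, 2012), (Tai, 2, Sam, 30, 20, Orion, Helix, 1984), (Tai, 2, Sam, 30, 6, Helix, Atlas, 2012), (Tai, 2, Sam, 30, 6, Helix, Helix, 1984), (Tai, 2, Sam, 30, 7, Lyra, Atlas, 2012), (Tai, 2, Sam, 30, 7, Lyra, Helix, 1984), (Tai, 2, Sam, 30, 9, Beta, Atlas, 2012), (Tai, 2, Sam, 30, 9, Beta, Helix, 1984)}.
Keep only column(s) aid, sid, sname, aname, role: {(14, 2, Sam, Tai, Atlas), (14, 2, Sam, Tai, Helix), (14, 22, Quin, Cal, Beta), (18, 2, Sam, Tai, Atlas), (18, 2, Sam, Tai, Helix), (18, 22, Quin, Cal, Beta), (20, 2, Sam, Tai, Atlas), (20, 2, Sam, Tai, Helix), (20, 22, Quin, Cal, Beta), (6, 2, Sam, Tai, Atlas), (6, 2, Sam, Tai, Helix), (6, 22, Quin, Cal, Beta), (7, 2, Sam, Tai, Atlas), (7, 2, Sam, Tai, Helix), (7, 22, Quin, Cal, Beta), (9, 2, Sam, Tai, Atlas), (9, 2, Sam, Tai, Helix), (9, 22, Quin, Cal, Beta)}
Filtering on aid ≤ sid leaves {(14, 22, Quin, Cal, Beta), (18, 22, Quin, Cal, Beta), (20, 22, Quin, Cal, Beta), (6, 22, Quin, Cal, Beta), (7, 22, Quin, Cal, Beta), (9, 22, Quin, Cal, Beta)}.
Keep only column(s) role, aid, sname: {(Beta, 14, Quin), (Beta, 18, Quin), (Beta, 20, Quin), (Beta, 6, Quin), (Beta, 7, Quin), (Beta, 9, Quin)}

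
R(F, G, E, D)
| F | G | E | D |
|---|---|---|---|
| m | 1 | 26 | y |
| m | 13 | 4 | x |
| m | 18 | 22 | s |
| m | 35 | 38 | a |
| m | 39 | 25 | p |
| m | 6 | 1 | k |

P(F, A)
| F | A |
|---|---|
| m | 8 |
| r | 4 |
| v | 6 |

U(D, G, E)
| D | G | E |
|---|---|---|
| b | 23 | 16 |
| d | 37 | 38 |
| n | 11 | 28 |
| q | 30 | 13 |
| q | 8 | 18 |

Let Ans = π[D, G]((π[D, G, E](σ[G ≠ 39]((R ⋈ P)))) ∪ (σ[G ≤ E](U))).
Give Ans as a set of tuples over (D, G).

{(a, 35), (d, 37), (k, 6), (n, 11), (q, 8), (s, 18), (x, 13), (y, 1)}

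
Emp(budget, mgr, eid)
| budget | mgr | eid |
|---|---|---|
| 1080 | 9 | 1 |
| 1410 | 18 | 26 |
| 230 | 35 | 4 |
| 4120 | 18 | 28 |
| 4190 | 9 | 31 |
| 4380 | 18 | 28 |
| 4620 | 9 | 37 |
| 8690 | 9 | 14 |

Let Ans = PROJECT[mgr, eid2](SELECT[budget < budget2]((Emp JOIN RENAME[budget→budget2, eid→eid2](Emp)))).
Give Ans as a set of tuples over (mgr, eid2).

ρ[budget→budget2, eid→eid2]: schema becomes (budget2, mgr, eid2); tuples unchanged.
Emp ⋈ RENAME[budget→budget2, eid→eid2](Emp) (natural join on mgr): {(1080, 9, 1, 1080, 1), (1080, 9, 1, 4190, 31), (1080, 9, 1, 4620, 37), (1080, 9, 1, 8690, 14), (1410, 18, 26, 1410, 26), (1410, 18, 26, 4120, 28), (1410, 18, 26, 4380, 28), (230, 35, 4, 230, 4), (4120, 18, 28, 1410, 26), (4120, 18, 28, 4120, 28), (4120, 18, 28, 4380, 28), (4190, 9, 31, 1080, 1), (4190, 9, 31, 4190, 31), (4190, 9, 31, 4620, 37), (4190, 9, 31, 8690, 14), (4380, 18, 28, 1410, 26), (4380, 18, 28, 4120, 28), (4380, 18, 28, 4380, 28), (4620, 9, 37, 1080, 1), (4620, 9, 37, 4190, 31), (4620, 9, 37, 4620, 37), (4620, 9, 37, 8690, 14), (8690, 9, 14, 1080, 1), (8690, 9, 14, 4190, 31), (8690, 9, 14, 4620, 37), (8690, 9, 14, 8690, 14)}
Selection budget < budget2: {(1080, 9, 1, 4190, 31), (1080, 9, 1, 4620, 37), (1080, 9, 1, 8690, 14), (1410, 18, 26, 4120, 28), (1410, 18, 26, 4380, 28), (4120, 18, 28, 4380, 28), (4190, 9, 31, 4620, 37), (4190, 9, 31, 8690, 14), (4620, 9, 37, 8690, 14)}
Projecting to mgr, eid2 (5 duplicate(s) eliminated): {(18, 28), (9, 14), (9, 31), (9, 37)}

{(18, 28), (9, 14), (9, 31), (9, 37)}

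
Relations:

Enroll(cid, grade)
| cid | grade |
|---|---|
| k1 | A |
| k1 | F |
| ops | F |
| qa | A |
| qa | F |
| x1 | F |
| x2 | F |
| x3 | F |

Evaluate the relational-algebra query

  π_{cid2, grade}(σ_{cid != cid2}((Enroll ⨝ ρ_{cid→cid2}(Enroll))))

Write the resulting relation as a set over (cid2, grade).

ρ[cid→cid2]: schema becomes (cid2, grade); tuples unchanged.
Joining Enroll and ρ_{cid→cid2}(Enroll) on grade yields {(k1, A, k1), (k1, A, qa), (k1, F, k1), (k1, F, ops), (k1, F, qa), (k1, F, x1), (k1, F, x2), (k1, F, x3), (ops, F, k1), (ops, F, ops), (ops, F, qa), (ops, F, x1), (ops, F, x2), (ops, F, x3), (qa, A, k1), (qa, A, qa), (qa, F, k1), (qa, F, ops), (qa, F, qa), (qa, F, x1), (qa, F, x2), (qa, F, x3), (x1, F, k1), (x1, F, ops), (x1, F, qa), (x1, F, x1), (x1, F, x2), (x1, F, x3), (x2, F, k1), (x2, F, ops), (x2, F, qa), (x2, F, x1), (x2, F, x2), (x2, F, x3), (x3, F, k1), (x3, F, ops), (x3, F, qa), (x3, F, x1), (x3, F, x2), (x3, F, x3)}.
Filtering on cid != cid2 leaves {(k1, A, qa), (k1, F, ops), (k1, F, qa), (k1, F, x1), (k1, F, x2), (k1, F, x3), (ops, F, k1), (ops, F, qa), (ops, F, x1), (ops, F, x2), (ops, F, x3), (qa, A, k1), (qa, F, k1), (qa, F, ops), (qa, F, x1), (qa, F, x2), (qa, F, x3), (x1, F, k1), (x1, F, ops), (x1, F, qa), (x1, F, x2), (x1, F, x3), (x2, F, k1), (x2, F, ops), (x2, F, qa), (x2, F, x1), (x2, F, x3), (x3, F, k1), (x3, F, ops), (x3, F, qa), (x3, F, x1), (x3, F, x2)}.
Projecting to cid2, grade (24 duplicate(s) eliminated): {(k1, A), (k1, F), (ops, F), (qa, A), (qa, F), (x1, F), (x2, F), (x3, F)}

{(k1, A), (k1, F), (ops, F), (qa, A), (qa, F), (x1, F), (x2, F), (x3, F)}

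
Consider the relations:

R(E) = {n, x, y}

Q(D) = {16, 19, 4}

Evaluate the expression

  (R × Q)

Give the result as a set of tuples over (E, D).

{(n, 16), (n, 19), (n, 4), (x, 16), (x, 19), (x, 4), (y, 16), (y, 19), (y, 4)}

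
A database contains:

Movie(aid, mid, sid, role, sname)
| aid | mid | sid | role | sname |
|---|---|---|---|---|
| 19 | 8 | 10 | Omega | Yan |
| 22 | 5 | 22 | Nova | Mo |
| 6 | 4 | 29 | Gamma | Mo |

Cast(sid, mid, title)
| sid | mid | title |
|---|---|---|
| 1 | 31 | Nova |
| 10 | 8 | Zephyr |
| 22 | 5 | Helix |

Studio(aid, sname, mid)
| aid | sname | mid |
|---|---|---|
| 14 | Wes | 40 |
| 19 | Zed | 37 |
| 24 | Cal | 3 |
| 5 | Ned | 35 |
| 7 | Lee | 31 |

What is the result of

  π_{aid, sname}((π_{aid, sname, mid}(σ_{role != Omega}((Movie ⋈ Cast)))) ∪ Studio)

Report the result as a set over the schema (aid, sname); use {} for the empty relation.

{(14, Wes), (19, Zed), (22, Mo), (24, Cal), (5, Ned), (7, Lee)}

Movie ⋈ Cast (natural join on mid, sid): {(19, 8, 10, Omega, Yan, Zephyr), (22, 5, 22, Nova, Mo, Helix)}
Apply σ_{role != Omega}; surviving tuples: {(22, 5, 22, Nova, Mo, Helix)}
π_{aid, sname, mid} gives {(22, Mo, 5)}.
Union: {(22, Mo, 5)} with {(14, Wes, 40), (19, Zed, 37), (24, Cal, 3), (5, Ned, 35), (7, Lee, 31)} → {(14, Wes, 40), (19, Zed, 37), (22, Mo, 5), (24, Cal, 3), (5, Ned, 35), (7, Lee, 31)}
π_{aid, sname} gives {(14, Wes), (19, Zed), (22, Mo), (24, Cal), (5, Ned), (7, Lee)}.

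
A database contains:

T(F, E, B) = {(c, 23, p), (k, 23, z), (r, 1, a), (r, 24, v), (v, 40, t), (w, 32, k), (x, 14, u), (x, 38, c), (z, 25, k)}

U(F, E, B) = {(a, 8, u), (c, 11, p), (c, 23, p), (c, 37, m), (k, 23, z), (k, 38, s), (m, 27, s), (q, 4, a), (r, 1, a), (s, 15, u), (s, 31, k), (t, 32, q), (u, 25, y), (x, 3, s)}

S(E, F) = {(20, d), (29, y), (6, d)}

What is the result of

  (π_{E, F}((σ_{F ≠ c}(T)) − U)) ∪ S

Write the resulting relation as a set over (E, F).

{(14, x), (20, d), (24, r), (25, z), (29, y), (32, w), (38, x), (40, v), (6, d)}

Apply σ_{F ≠ c}; surviving tuples: {(k, 23, z), (r, 1, a), (r, 24, v), (v, 40, t), (w, 32, k), (x, 14, u), (x, 38, c), (z, 25, k)}
Taking the difference: {(r, 24, v), (v, 40, t), (w, 32, k), (x, 14, u), (x, 38, c), (z, 25, k)}
π_{E, F} gives {(14, x), (24, r), (25, z), (32, w), (38, x), (40, v)}.
Taking the union: {(14, x), (20, d), (24, r), (25, z), (29, y), (32, w), (38, x), (40, v), (6, d)}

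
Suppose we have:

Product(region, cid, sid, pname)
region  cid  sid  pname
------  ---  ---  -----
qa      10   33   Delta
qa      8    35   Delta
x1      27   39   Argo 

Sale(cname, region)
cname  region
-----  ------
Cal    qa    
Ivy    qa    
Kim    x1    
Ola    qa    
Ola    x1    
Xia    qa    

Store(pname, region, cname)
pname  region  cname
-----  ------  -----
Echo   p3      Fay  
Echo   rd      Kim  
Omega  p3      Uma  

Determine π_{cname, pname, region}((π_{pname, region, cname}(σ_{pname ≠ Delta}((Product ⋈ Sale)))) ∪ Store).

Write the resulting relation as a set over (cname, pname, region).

{(Fay, Echo, p3), (Kim, Argo, x1), (Kim, Echo, rd), (Ola, Argo, x1), (Uma, Omega, p3)}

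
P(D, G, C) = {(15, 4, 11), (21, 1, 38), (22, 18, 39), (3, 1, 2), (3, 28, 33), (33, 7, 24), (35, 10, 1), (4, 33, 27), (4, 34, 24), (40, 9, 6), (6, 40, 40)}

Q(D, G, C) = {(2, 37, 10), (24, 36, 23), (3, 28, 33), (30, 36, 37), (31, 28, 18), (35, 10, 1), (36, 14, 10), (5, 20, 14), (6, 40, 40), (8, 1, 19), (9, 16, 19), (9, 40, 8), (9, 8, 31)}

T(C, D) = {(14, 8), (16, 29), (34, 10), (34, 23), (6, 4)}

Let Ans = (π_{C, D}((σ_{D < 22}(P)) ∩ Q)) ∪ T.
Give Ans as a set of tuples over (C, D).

Apply σ_{D < 22}; surviving tuples: {(15, 4, 11), (21, 1, 38), (3, 1, 2), (3, 28, 33), (4, 33, 27), (4, 34, 24), (6, 40, 40)}
Taking the intersection: {(3, 28, 33), (6, 40, 40)}
π[C, D]: project onto (C, D) → {(33, 3), (40, 6)}
Taking the union: {(14, 8), (16, 29), (33, 3), (34, 10), (34, 23), (40, 6), (6, 4)}

{(14, 8), (16, 29), (33, 3), (34, 10), (34, 23), (40, 6), (6, 4)}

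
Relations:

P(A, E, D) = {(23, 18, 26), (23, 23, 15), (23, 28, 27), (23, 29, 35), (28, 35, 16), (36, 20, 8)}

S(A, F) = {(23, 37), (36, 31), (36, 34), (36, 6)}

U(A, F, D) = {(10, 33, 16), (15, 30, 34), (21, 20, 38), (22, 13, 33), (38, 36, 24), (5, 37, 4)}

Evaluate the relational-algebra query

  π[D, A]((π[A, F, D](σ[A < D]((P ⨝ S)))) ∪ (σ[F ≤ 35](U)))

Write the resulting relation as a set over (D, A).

Natural join on A: {(23, 18, 26, 37), (23, 23, 15, 37), (23, 28, 27, 37), (23, 29, 35, 37), (36, 20, 8, 31), (36, 20, 8, 34), (36, 20, 8, 6)}
σ[A < D]: keep tuples satisfying A < D → {(23, 18, 26, 37), (23, 28, 27, 37), (23, 29, 35, 37)}
π_{A, F, D} gives {(23, 37, 26), (23, 37, 27), (23, 37, 35)}.
σ[F ≤ 35]: keep tuples satisfying F ≤ 35 → {(10, 33, 16), (15, 30, 34), (21, 20, 38), (22, 13, 33)}
Union: {(23, 37, 26), (23, 37, 27), (23, 37, 35)} with {(10, 33, 16), (15, 30, 34), (21, 20, 38), (22, 13, 33)} → {(10, 33, 16), (15, 30, 34), (21, 20, 38), (22, 13, 33), (23, 37, 26), (23, 37, 27), (23, 37, 35)}
π_{D, A} gives {(16, 10), (26, 23), (27, 23), (33, 22), (34, 15), (35, 23), (38, 21)}.

{(16, 10), (26, 23), (27, 23), (33, 22), (34, 15), (35, 23), (38, 21)}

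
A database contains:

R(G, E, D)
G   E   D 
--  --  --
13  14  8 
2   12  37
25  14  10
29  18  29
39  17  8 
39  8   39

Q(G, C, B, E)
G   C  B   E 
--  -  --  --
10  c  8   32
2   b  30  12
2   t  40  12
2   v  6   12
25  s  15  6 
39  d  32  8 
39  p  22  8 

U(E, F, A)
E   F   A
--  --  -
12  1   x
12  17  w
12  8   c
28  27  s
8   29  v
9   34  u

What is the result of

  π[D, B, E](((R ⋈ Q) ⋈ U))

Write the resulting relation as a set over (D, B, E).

Joining R and Q on G, E yields {(2, 12, 37, b, 30), (2, 12, 37, t, 40), (2, 12, 37, v, 6), (39, 8, 39, d, 32), (39, 8, 39, p, 22)}.
Joining (R ⋈ Q) and U on E yields {(2, 12, 37, b, 30, 1, x), (2, 12, 37, b, 30, 17, w), (2, 12, 37, b, 30, 8, c), (2, 12, 37, t, 40, 1, x), (2, 12, 37, t, 40, 17, w), (2, 12, 37, t, 40, 8, c), (2, 12, 37, v, 6, 1, x), (2, 12, 37, v, 6, 17, w), (2, 12, 37, v, 6, 8, c), (39, 8, 39, d, 32, 29, v), (39, 8, 39, p, 22, 29, v)}.
π_{D, B, E} gives {(37, 30, 12), (37, 40, 12), (37, 6, 12), (39, 22, 8), (39, 32, 8)} (6 duplicate(s) eliminated).

{(37, 30, 12), (37, 40, 12), (37, 6, 12), (39, 22, 8), (39, 32, 8)}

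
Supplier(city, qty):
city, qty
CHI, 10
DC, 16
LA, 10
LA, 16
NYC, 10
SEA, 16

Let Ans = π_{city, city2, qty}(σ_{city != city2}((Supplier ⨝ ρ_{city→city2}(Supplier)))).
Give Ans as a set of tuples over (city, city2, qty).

{(CHI, LA, 10), (CHI, NYC, 10), (DC, LA, 16), (DC, SEA, 16), (LA, CHI, 10), (LA, DC, 16), (LA, NYC, 10), (LA, SEA, 16), (NYC, CHI, 10), (NYC, LA, 10), (SEA, DC, 16), (SEA, LA, 16)}

ρ[city→city2]: schema becomes (city2, qty); tuples unchanged.
Joining Supplier and ρ_{city→city2}(Supplier) on qty yields {(CHI, 10, CHI), (CHI, 10, LA), (CHI, 10, NYC), (DC, 16, DC), (DC, 16, LA), (DC, 16, SEA), (LA, 10, CHI), (LA, 10, LA), (LA, 10, NYC), (LA, 16, DC), (LA, 16, LA), (LA, 16, SEA), (NYC, 10, CHI), (NYC, 10, LA), (NYC, 10, NYC), (SEA, 16, DC), (SEA, 16, LA), (SEA, 16, SEA)}.
σ[city != city2]: keep tuples satisfying city != city2 → {(CHI, 10, LA), (CHI, 10, NYC), (DC, 16, LA), (DC, 16, SEA), (LA, 10, CHI), (LA, 10, NYC), (LA, 16, DC), (LA, 16, SEA), (NYC, 10, CHI), (NYC, 10, LA), (SEA, 16, DC), (SEA, 16, LA)}
π[city, city2, qty]: project onto (city, city2, qty) → {(CHI, LA, 10), (CHI, NYC, 10), (DC, LA, 16), (DC, SEA, 16), (LA, CHI, 10), (LA, DC, 16), (LA, NYC, 10), (LA, SEA, 16), (NYC, CHI, 10), (NYC, LA, 10), (SEA, DC, 16), (SEA, LA, 16)}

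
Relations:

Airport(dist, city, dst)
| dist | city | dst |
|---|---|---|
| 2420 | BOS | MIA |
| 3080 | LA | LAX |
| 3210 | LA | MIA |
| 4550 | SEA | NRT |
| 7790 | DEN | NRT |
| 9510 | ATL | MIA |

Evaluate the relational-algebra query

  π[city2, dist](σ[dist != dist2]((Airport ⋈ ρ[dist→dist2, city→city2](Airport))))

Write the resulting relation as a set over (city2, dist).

ρ[dist→dist2, city→city2]: schema becomes (dist2, city2, dst); tuples unchanged.
Natural join on dst: {(2420, BOS, MIA, 2420, BOS), (2420, BOS, MIA, 3210, LA), (2420, BOS, MIA, 9510, ATL), (3080, LA, LAX, 3080, LA), (3210, LA, MIA, 2420, BOS), (3210, LA, MIA, 3210, LA), (3210, LA, MIA, 9510, ATL), (4550, SEA, NRT, 4550, SEA), (4550, SEA, NRT, 7790, DEN), (7790, DEN, NRT, 4550, SEA), (7790, DEN, NRT, 7790, DEN), (9510, ATL, MIA, 2420, BOS), (9510, ATL, MIA, 3210, LA), (9510, ATL, MIA, 9510, ATL)}
Selection dist != dist2: {(2420, BOS, MIA, 3210, LA), (2420, BOS, MIA, 9510, ATL), (3210, LA, MIA, 2420, BOS), (3210, LA, MIA, 9510, ATL), (4550, SEA, NRT, 7790, DEN), (7790, DEN, NRT, 4550, SEA), (9510, ATL, MIA, 2420, BOS), (9510, ATL, MIA, 3210, LA)}
π_{city2, dist} gives {(ATL, 2420), (ATL, 3210), (BOS, 3210), (BOS, 9510), (DEN, 4550), (LA, 2420), (LA, 9510), (SEA, 7790)}.

{(ATL, 2420), (ATL, 3210), (BOS, 3210), (BOS, 9510), (DEN, 4550), (LA, 2420), (LA, 9510), (SEA, 7790)}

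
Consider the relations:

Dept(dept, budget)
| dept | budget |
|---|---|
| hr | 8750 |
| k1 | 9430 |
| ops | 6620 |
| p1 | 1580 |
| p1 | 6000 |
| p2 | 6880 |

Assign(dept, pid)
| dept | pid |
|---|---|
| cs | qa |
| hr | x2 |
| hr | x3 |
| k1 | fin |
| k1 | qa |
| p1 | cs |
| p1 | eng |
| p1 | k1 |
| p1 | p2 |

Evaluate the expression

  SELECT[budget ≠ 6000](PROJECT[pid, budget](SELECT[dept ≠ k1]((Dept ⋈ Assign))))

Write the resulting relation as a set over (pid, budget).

Joining Dept and Assign on dept yields {(hr, 8750, x2), (hr, 8750, x3), (k1, 9430, fin), (k1, 9430, qa), (p1, 1580, cs), (p1, 1580, eng), (p1, 1580, k1), (p1, 1580, p2), (p1, 6000, cs), (p1, 6000, eng), (p1, 6000, k1), (p1, 6000, p2)}.
Apply σ_{dept ≠ k1}; surviving tuples: {(hr, 8750, x2), (hr, 8750, x3), (p1, 1580, cs), (p1, 1580, eng), (p1, 1580, k1), (p1, 1580, p2), (p1, 6000, cs), (p1, 6000, eng), (p1, 6000, k1), (p1, 6000, p2)}
π_{pid, budget} gives {(cs, 1580), (cs, 6000), (eng, 1580), (eng, 6000), (k1, 1580), (k1, 6000), (p2, 1580), (p2, 6000), (x2, 8750), (x3, 8750)}.
Apply σ_{budget ≠ 6000}; surviving tuples: {(cs, 1580), (eng, 1580), (k1, 1580), (p2, 1580), (x2, 8750), (x3, 8750)}

{(cs, 1580), (eng, 1580), (k1, 1580), (p2, 1580), (x2, 8750), (x3, 8750)}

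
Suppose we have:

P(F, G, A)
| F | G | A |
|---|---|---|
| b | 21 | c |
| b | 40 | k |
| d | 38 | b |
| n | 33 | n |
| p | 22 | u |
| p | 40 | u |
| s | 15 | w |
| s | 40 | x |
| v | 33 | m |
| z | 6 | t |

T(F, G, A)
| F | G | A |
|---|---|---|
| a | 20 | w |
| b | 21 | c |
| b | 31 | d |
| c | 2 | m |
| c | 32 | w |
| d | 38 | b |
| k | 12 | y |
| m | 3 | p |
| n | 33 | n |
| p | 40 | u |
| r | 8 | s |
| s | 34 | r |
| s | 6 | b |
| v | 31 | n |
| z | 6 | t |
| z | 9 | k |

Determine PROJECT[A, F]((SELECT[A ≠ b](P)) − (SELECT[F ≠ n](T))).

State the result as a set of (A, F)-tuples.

{(k, b), (m, v), (n, n), (u, p), (w, s), (x, s)}

σ[A ≠ b]: keep tuples satisfying A ≠ b → {(b, 21, c), (b, 40, k), (n, 33, n), (p, 22, u), (p, 40, u), (s, 15, w), (s, 40, x), (v, 33, m), (z, 6, t)}
σ[F ≠ n]: keep tuples satisfying F ≠ n → {(a, 20, w), (b, 21, c), (b, 31, d), (c, 2, m), (c, 32, w), (d, 38, b), (k, 12, y), (m, 3, p), (p, 40, u), (r, 8, s), (s, 34, r), (s, 6, b), (v, 31, n), (z, 6, t), (z, 9, k)}
Set difference of the two operands is {(b, 40, k), (n, 33, n), (p, 22, u), (s, 15, w), (s, 40, x), (v, 33, m)}.
Keep only column(s) A, F: {(k, b), (m, v), (n, n), (u, p), (w, s), (x, s)}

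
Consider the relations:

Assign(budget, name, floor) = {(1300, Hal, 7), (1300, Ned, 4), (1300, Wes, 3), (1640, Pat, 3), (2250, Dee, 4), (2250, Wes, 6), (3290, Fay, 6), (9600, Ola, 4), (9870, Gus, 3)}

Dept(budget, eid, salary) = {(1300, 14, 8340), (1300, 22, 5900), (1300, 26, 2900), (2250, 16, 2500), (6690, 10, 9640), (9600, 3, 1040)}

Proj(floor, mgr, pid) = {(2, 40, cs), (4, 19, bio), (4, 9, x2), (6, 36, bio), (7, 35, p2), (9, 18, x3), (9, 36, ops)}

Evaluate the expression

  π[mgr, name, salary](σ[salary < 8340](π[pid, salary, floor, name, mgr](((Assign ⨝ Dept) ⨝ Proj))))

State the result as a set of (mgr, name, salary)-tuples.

Joining Assign and Dept on budget yields {(1300, Hal, 7, 14, 8340), (1300, Hal, 7, 22, 5900), (1300, Hal, 7, 26, 2900), (1300, Ned, 4, 14, 8340), (1300, Ned, 4, 22, 5900), (1300, Ned, 4, 26, 2900), (1300, Wes, 3, 14, 8340), (1300, Wes, 3, 22, 5900), (1300, Wes, 3, 26, 2900), (2250, Dee, 4, 16, 2500), (2250, Wes, 6, 16, 2500), (9600, Ola, 4, 3, 1040)}.
Joining (Assign ⨝ Dept) and Proj on floor yields {(1300, Hal, 7, 14, 8340, 35, p2), (1300, Hal, 7, 22, 5900, 35, p2), (1300, Hal, 7, 26, 2900, 35, p2), (1300, Ned, 4, 14, 8340, 19, bio), (1300, Ned, 4, 14, 8340, 9, x2), (1300, Ned, 4, 22, 5900, 19, bio), (1300, Ned, 4, 22, 5900, 9, x2), (1300, Ned, 4, 26, 2900, 19, bio), (1300, Ned, 4, 26, 2900, 9, x2), (2250, Dee, 4, 16, 2500, 19, bio), (2250, Dee, 4, 16, 2500, 9, x2), (2250, Wes, 6, 16, 2500, 36, bio), (9600, Ola, 4, 3, 1040, 19, bio), (9600, Ola, 4, 3, 1040, 9, x2)}.
Keep only column(s) pid, salary, floor, name, mgr: {(bio, 1040, 4, Ola, 19), (bio, 2500, 4, Dee, 19), (bio, 2500, 6, Wes, 36), (bio, 2900, 4, Ned, 19), (bio, 5900, 4, Ned, 19), (bio, 8340, 4, Ned, 19), (p2, 2900, 7, Hal, 35), (p2, 5900, 7, Hal, 35), (p2, 8340, 7, Hal, 35), (x2, 1040, 4, Ola, 9), (x2, 2500, 4, Dee, 9), (x2, 2900, 4, Ned, 9), (x2, 5900, 4, Ned, 9), (x2, 8340, 4, Ned, 9)}
Selection salary < 8340: {(bio, 1040, 4, Ola, 19), (bio, 2500, 4, Dee, 19), (bio, 2500, 6, Wes, 36), (bio, 2900, 4, Ned, 19), (bio, 5900, 4, Ned, 19), (p2, 2900, 7, Hal, 35), (p2, 5900, 7, Hal, 35), (x2, 1040, 4, Ola, 9), (x2, 2500, 4, Dee, 9), (x2, 2900, 4, Ned, 9), (x2, 5900, 4, Ned, 9)}
Keep only column(s) mgr, name, salary: {(19, Dee, 2500), (19, Ned, 2900), (19, Ned, 5900), (19, Ola, 1040), (35, Hal, 2900), (35, Hal, 5900), (36, Wes, 2500), (9, Dee, 2500), (9, Ned, 2900), (9, Ned, 5900), (9, Ola, 1040)}

{(19, Dee, 2500), (19, Ned, 2900), (19, Ned, 5900), (19, Ola, 1040), (35, Hal, 2900), (35, Hal, 5900), (36, Wes, 2500), (9, Dee, 2500), (9, Ned, 2900), (9, Ned, 5900), (9, Ola, 1040)}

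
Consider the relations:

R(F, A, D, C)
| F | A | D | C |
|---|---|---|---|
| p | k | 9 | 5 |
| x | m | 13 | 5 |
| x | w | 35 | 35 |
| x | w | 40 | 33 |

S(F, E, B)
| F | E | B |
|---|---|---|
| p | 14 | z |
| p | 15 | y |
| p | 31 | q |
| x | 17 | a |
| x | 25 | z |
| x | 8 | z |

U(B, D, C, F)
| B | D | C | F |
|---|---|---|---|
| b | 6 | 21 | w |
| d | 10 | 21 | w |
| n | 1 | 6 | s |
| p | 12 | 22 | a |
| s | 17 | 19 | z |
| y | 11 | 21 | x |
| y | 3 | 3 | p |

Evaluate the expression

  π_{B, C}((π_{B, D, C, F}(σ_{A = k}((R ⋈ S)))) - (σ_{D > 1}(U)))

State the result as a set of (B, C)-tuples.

Natural join on F: {(p, k, 9, 5, 14, z), (p, k, 9, 5, 15, y), (p, k, 9, 5, 31, q), (x, m, 13, 5, 17, a), (x, m, 13, 5, 25, z), (x, m, 13, 5, 8, z), (x, w, 35, 35, 17, a), (x, w, 35, 35, 25, z), (x, w, 35, 35, 8, z), (x, w, 40, 33, 17, a), (x, w, 40, 33, 25, z), (x, w, 40, 33, 8, z)}
Apply σ_{A = k}; surviving tuples: {(p, k, 9, 5, 14, z), (p, k, 9, 5, 15, y), (p, k, 9, 5, 31, q)}
Keep only column(s) B, D, C, F: {(q, 9, 5, p), (y, 9, 5, p), (z, 9, 5, p)}
Apply σ_{D > 1}; surviving tuples: {(b, 6, 21, w), (d, 10, 21, w), (p, 12, 22, a), (s, 17, 19, z), (y, 11, 21, x), (y, 3, 3, p)}
Set difference of the two operands is {(q, 9, 5, p), (y, 9, 5, p), (z, 9, 5, p)}.
Keep only column(s) B, C: {(q, 5), (y, 5), (z, 5)}

{(q, 5), (y, 5), (z, 5)}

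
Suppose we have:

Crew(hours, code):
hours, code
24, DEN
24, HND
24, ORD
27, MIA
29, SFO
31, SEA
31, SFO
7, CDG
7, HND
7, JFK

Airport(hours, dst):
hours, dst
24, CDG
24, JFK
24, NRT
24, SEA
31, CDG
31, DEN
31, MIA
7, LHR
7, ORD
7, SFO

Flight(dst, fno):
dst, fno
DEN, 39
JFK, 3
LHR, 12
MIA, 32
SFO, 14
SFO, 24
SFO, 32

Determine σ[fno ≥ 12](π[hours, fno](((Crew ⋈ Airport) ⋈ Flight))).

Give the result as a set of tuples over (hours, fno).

{(31, 32), (31, 39), (7, 12), (7, 14), (7, 24), (7, 32)}

Joining Crew and Airport on hours yields {(24, DEN, CDG), (24, DEN, JFK), (24, DEN, NRT), (24, DEN, SEA), (24, HND, CDG), (24, HND, JFK), (24, HND, NRT), (24, HND, SEA), (24, ORD, CDG), (24, ORD, JFK), (24, ORD, NRT), (24, ORD, SEA), (31, SEA, CDG), (31, SEA, DEN), (31, SEA, MIA), (31, SFO, CDG), (31, SFO, DEN), (31, SFO, MIA), (7, CDG, LHR), (7, CDG, ORD), (7, CDG, SFO), (7, HND, LHR), (7, HND, ORD), (7, HND, SFO), (7, JFK, LHR), (7, JFK, ORD), (7, JFK, SFO)}.
Joining (Crew ⋈ Airport) and Flight on dst yields {(24, DEN, JFK, 3), (24, HND, JFK, 3), (24, ORD, JFK, 3), (31, SEA, DEN, 39), (31, SEA, MIA, 32), (31, SFO, DEN, 39), (31, SFO, MIA, 32), (7, CDG, LHR, 12), (7, CDG, SFO, 14), (7, CDG, SFO, 24), (7, CDG, SFO, 32), (7, HND, LHR, 12), (7, HND, SFO, 14), (7, HND, SFO, 24), (7, HND, SFO, 32), (7, JFK, LHR, 12), (7, JFK, SFO, 14), (7, JFK, SFO, 24), (7, JFK, SFO, 32)}.
π[hours, fno]: project onto (hours, fno) (12 duplicate(s) eliminated) → {(24, 3), (31, 32), (31, 39), (7, 12), (7, 14), (7, 24), (7, 32)}
Filtering on fno ≥ 12 leaves {(31, 32), (31, 39), (7, 12), (7, 14), (7, 24), (7, 32)}.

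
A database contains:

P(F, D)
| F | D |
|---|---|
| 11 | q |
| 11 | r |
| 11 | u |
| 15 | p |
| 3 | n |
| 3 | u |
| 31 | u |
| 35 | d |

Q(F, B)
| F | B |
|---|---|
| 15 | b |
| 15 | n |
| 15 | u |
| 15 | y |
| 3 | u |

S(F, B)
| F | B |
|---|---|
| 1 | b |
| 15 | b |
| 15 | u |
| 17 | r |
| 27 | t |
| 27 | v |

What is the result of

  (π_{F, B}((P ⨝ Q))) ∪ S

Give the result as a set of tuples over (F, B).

P ⋈ Q (natural join on F): {(15, p, b), (15, p, n), (15, p, u), (15, p, y), (3, n, u), (3, u, u)}
Projecting to F, B (1 duplicate(s) eliminated): {(15, b), (15, n), (15, u), (15, y), (3, u)}
Union: {(15, b), (15, n), (15, u), (15, y), (3, u)} with {(1, b), (15, b), (15, u), (17, r), (27, t), (27, v)} → {(1, b), (15, b), (15, n), (15, u), (15, y), (17, r), (27, t), (27, v), (3, u)}

{(1, b), (15, b), (15, n), (15, u), (15, y), (17, r), (27, t), (27, v), (3, u)}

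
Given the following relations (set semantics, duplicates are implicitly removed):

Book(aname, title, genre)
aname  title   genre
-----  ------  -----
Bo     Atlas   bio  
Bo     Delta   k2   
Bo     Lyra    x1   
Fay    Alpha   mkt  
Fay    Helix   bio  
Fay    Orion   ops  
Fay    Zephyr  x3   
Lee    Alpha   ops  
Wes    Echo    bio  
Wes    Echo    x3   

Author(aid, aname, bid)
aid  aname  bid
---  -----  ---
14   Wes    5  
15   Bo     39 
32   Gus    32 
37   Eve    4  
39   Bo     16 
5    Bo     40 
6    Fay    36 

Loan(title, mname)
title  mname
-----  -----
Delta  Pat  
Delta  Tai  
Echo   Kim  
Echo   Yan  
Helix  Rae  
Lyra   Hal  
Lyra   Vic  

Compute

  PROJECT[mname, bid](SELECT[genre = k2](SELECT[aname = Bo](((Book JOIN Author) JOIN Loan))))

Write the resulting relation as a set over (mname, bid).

{(Pat, 16), (Pat, 39), (Pat, 40), (Tai, 16), (Tai, 39), (Tai, 40)}

Book ⋈ Author (natural join on aname): {(Bo, Atlas, bio, 15, 39), (Bo, Atlas, bio, 39, 16), (Bo, Atlas, bio, 5, 40), (Bo, Delta, k2, 15, 39), (Bo, Delta, k2, 39, 16), (Bo, Delta, k2, 5, 40), (Bo, Lyra, x1, 15, 39), (Bo, Lyra, x1, 39, 16), (Bo, Lyra, x1, 5, 40), (Fay, Alpha, mkt, 6, 36), (Fay, Helix, bio, 6, 36), (Fay, Orion, ops, 6, 36), (Fay, Zephyr, x3, 6, 36), (Wes, Echo, bio, 14, 5), (Wes, Echo, x3, 14, 5)}
(Book JOIN Author) ⋈ Loan (natural join on title): {(Bo, Delta, k2, 15, 39, Pat), (Bo, Delta, k2, 15, 39, Tai), (Bo, Delta, k2, 39, 16, Pat), (Bo, Delta, k2, 39, 16, Tai), (Bo, Delta, k2, 5, 40, Pat), (Bo, Delta, k2, 5, 40, Tai), (Bo, Lyra, x1, 15, 39, Hal), (Bo, Lyra, x1, 15, 39, Vic), (Bo, Lyra, x1, 39, 16, Hal), (Bo, Lyra, x1, 39, 16, Vic), (Bo, Lyra, x1, 5, 40, Hal), (Bo, Lyra, x1, 5, 40, Vic), (Fay, Helix, bio, 6, 36, Rae), (Wes, Echo, bio, 14, 5, Kim), (Wes, Echo, bio, 14, 5, Yan), (Wes, Echo, x3, 14, 5, Kim), (Wes, Echo, x3, 14, 5, Yan)}
Apply σ_{aname = Bo}; surviving tuples: {(Bo, Delta, k2, 15, 39, Pat), (Bo, Delta, k2, 15, 39, Tai), (Bo, Delta, k2, 39, 16, Pat), (Bo, Delta, k2, 39, 16, Tai), (Bo, Delta, k2, 5, 40, Pat), (Bo, Delta, k2, 5, 40, Tai), (Bo, Lyra, x1, 15, 39, Hal), (Bo, Lyra, x1, 15, 39, Vic), (Bo, Lyra, x1, 39, 16, Hal), (Bo, Lyra, x1, 39, 16, Vic), (Bo, Lyra, x1, 5, 40, Hal), (Bo, Lyra, x1, 5, 40, Vic)}
Apply σ_{genre = k2}; surviving tuples: {(Bo, Delta, k2, 15, 39, Pat), (Bo, Delta, k2, 15, 39, Tai), (Bo, Delta, k2, 39, 16, Pat), (Bo, Delta, k2, 39, 16, Tai), (Bo, Delta, k2, 5, 40, Pat), (Bo, Delta, k2, 5, 40, Tai)}
π_{mname, bid} gives {(Pat, 16), (Pat, 39), (Pat, 40), (Tai, 16), (Tai, 39), (Tai, 40)}.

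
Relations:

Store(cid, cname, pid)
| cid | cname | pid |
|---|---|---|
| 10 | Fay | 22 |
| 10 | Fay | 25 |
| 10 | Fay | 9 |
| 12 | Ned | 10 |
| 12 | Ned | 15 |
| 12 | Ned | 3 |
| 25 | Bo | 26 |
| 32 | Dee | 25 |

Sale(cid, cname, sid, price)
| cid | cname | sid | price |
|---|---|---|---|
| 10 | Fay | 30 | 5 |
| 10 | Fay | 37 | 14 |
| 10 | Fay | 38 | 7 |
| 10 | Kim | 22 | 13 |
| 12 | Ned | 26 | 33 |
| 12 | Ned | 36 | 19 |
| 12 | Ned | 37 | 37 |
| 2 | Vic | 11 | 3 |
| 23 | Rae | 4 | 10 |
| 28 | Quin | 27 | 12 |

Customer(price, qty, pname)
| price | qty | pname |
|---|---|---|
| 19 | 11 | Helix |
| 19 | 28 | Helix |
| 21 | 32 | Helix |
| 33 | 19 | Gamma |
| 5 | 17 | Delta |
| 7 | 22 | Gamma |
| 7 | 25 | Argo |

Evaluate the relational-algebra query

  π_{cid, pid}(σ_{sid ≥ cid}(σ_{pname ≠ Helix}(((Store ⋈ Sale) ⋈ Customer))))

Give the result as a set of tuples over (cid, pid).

Natural join on cid, cname: {(10, Fay, 22, 30, 5), (10, Fay, 22, 37, 14), (10, Fay, 22, 38, 7), (10, Fay, 25, 30, 5), (10, Fay, 25, 37, 14), (10, Fay, 25, 38, 7), (10, Fay, 9, 30, 5), (10, Fay, 9, 37, 14), (10, Fay, 9, 38, 7), (12, Ned, 10, 26, 33), (12, Ned, 10, 36, 19), (12, Ned, 10, 37, 37), (12, Ned, 15, 26, 33), (12, Ned, 15, 36, 19), (12, Ned, 15, 37, 37), (12, Ned, 3, 26, 33), (12, Ned, 3, 36, 19), (12, Ned, 3, 37, 37)}
Natural join on price: {(10, Fay, 22, 30, 5, 17, Delta), (10, Fay, 22, 38, 7, 22, Gamma), (10, Fay, 22, 38, 7, 25, Argo), (10, Fay, 25, 30, 5, 17, Delta), (10, Fay, 25, 38, 7, 22, Gamma), (10, Fay, 25, 38, 7, 25, Argo), (10, Fay, 9, 30, 5, 17, Delta), (10, Fay, 9, 38, 7, 22, Gamma), (10, Fay, 9, 38, 7, 25, Argo), (12, Ned, 10, 26, 33, 19, Gamma), (12, Ned, 10, 36, 19, 11, Helix), (12, Ned, 10, 36, 19, 28, Helix), (12, Ned, 15, 26, 33, 19, Gamma), (12, Ned, 15, 36, 19, 11, Helix), (12, Ned, 15, 36, 19, 28, Helix), (12, Ned, 3, 26, 33, 19, Gamma), (12, Ned, 3, 36, 19, 11, Helix), (12, Ned, 3, 36, 19, 28, Helix)}
σ[pname ≠ Helix]: keep tuples satisfying pname ≠ Helix → {(10, Fay, 22, 30, 5, 17, Delta), (10, Fay, 22, 38, 7, 22, Gamma), (10, Fay, 22, 38, 7, 25, Argo), (10, Fay, 25, 30, 5, 17, Delta), (10, Fay, 25, 38, 7, 22, Gamma), (10, Fay, 25, 38, 7, 25, Argo), (10, Fay, 9, 30, 5, 17, Delta), (10, Fay, 9, 38, 7, 22, Gamma), (10, Fay, 9, 38, 7, 25, Argo), (12, Ned, 10, 26, 33, 19, Gamma), (12, Ned, 15, 26, 33, 19, Gamma), (12, Ned, 3, 26, 33, 19, Gamma)}
σ[sid ≥ cid]: keep tuples satisfying sid ≥ cid → {(10, Fay, 22, 30, 5, 17, Delta), (10, Fay, 22, 38, 7, 22, Gamma), (10, Fay, 22, 38, 7, 25, Argo), (10, Fay, 25, 30, 5, 17, Delta), (10, Fay, 25, 38, 7, 22, Gamma), (10, Fay, 25, 38, 7, 25, Argo), (10, Fay, 9, 30, 5, 17, Delta), (10, Fay, 9, 38, 7, 22, Gamma), (10, Fay, 9, 38, 7, 25, Argo), (12, Ned, 10, 26, 33, 19, Gamma), (12, Ned, 15, 26, 33, 19, Gamma), (12, Ned, 3, 26, 33, 19, Gamma)}
Keep only column(s) cid, pid (6 duplicate(s) eliminated): {(10, 22), (10, 25), (10, 9), (12, 10), (12, 15), (12, 3)}

{(10, 22), (10, 25), (10, 9), (12, 10), (12, 15), (12, 3)}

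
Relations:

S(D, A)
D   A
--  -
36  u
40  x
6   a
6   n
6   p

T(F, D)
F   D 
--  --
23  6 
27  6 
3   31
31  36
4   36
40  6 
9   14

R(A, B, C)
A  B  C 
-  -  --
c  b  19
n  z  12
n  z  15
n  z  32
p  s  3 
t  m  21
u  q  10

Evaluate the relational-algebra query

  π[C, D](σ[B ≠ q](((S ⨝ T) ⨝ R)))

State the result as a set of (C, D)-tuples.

{(12, 6), (15, 6), (3, 6), (32, 6)}

Joining S and T on D yields {(36, u, 31), (36, u, 4), (6, a, 23), (6, a, 27), (6, a, 40), (6, n, 23), (6, n, 27), (6, n, 40), (6, p, 23), (6, p, 27), (6, p, 40)}.
Joining (S ⨝ T) and R on A yields {(36, u, 31, q, 10), (36, u, 4, q, 10), (6, n, 23, z, 12), (6, n, 23, z, 15), (6, n, 23, z, 32), (6, n, 27, z, 12), (6, n, 27, z, 15), (6, n, 27, z, 32), (6, n, 40, z, 12), (6, n, 40, z, 15), (6, n, 40, z, 32), (6, p, 23, s, 3), (6, p, 27, s, 3), (6, p, 40, s, 3)}.
Selection B ≠ q: {(6, n, 23, z, 12), (6, n, 23, z, 15), (6, n, 23, z, 32), (6, n, 27, z, 12), (6, n, 27, z, 15), (6, n, 27, z, 32), (6, n, 40, z, 12), (6, n, 40, z, 15), (6, n, 40, z, 32), (6, p, 23, s, 3), (6, p, 27, s, 3), (6, p, 40, s, 3)}
Projecting to C, D (8 duplicate(s) eliminated): {(12, 6), (15, 6), (3, 6), (32, 6)}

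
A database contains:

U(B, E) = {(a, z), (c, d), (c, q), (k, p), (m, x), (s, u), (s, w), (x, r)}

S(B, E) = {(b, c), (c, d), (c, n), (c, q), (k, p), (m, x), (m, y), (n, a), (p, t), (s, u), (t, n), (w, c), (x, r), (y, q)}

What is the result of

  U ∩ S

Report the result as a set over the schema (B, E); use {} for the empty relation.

{(c, d), (c, q), (k, p), (m, x), (s, u), (x, r)}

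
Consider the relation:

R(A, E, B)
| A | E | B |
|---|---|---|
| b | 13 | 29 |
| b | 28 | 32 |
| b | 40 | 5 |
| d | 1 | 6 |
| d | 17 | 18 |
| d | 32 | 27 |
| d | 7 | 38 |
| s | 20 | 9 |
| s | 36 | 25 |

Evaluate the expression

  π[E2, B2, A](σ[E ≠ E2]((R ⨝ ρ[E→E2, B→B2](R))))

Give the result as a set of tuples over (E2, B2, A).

ρ[E→E2, B→B2]: schema becomes (A, E2, B2); tuples unchanged.
Joining R and ρ[E→E2, B→B2](R) on A yields {(b, 13, 29, 13, 29), (b, 13, 29, 28, 32), (b, 13, 29, 40, 5), (b, 28, 32, 13, 29), (b, 28, 32, 28, 32), (b, 28, 32, 40, 5), (b, 40, 5, 13, 29), (b, 40, 5, 28, 32), (b, 40, 5, 40, 5), (d, 1, 6, 1, 6), (d, 1, 6, 17, 18), (d, 1, 6, 32, 27), (d, 1, 6, 7, 38), (d, 17, 18, 1, 6), (d, 17, 18, 17, 18), (d, 17, 18, 32, 27), (d, 17, 18, 7, 38), (d, 32, 27, 1, 6), (d, 32, 27, 17, 18), (d, 32, 27, 32, 27), (d, 32, 27, 7, 38), (d, 7, 38, 1, 6), (d, 7, 38, 17, 18), (d, 7, 38, 32, 27), (d, 7, 38, 7, 38), (s, 20, 9, 20, 9), (s, 20, 9, 36, 25), (s, 36, 25, 20, 9), (s, 36, 25, 36, 25)}.
σ[E ≠ E2]: keep tuples satisfying E ≠ E2 → {(b, 13, 29, 28, 32), (b, 13, 29, 40, 5), (b, 28, 32, 13, 29), (b, 28, 32, 40, 5), (b, 40, 5, 13, 29), (b, 40, 5, 28, 32), (d, 1, 6, 17, 18), (d, 1, 6, 32, 27), (d, 1, 6, 7, 38), (d, 17, 18, 1, 6), (d, 17, 18, 32, 27), (d, 17, 18, 7, 38), (d, 32, 27, 1, 6), (d, 32, 27, 17, 18), (d, 32, 27, 7, 38), (d, 7, 38, 1, 6), (d, 7, 38, 17, 18), (d, 7, 38, 32, 27), (s, 20, 9, 36, 25), (s, 36, 25, 20, 9)}
π_{E2, B2, A} gives {(1, 6, d), (13, 29, b), (17, 18, d), (20, 9, s), (28, 32, b), (32, 27, d), (36, 25, s), (40, 5, b), (7, 38, d)} (11 duplicate(s) eliminated).

{(1, 6, d), (13, 29, b), (17, 18, d), (20, 9, s), (28, 32, b), (32, 27, d), (36, 25, s), (40, 5, b), (7, 38, d)}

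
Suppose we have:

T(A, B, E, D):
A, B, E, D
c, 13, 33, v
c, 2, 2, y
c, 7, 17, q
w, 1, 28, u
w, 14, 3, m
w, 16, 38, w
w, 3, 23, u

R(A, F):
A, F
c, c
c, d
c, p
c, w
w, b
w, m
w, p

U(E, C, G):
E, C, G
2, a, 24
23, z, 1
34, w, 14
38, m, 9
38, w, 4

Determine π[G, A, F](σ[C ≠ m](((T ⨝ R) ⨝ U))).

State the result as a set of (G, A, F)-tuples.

Natural join on A: {(c, 13, 33, v, c), (c, 13, 33, v, d), (c, 13, 33, v, p), (c, 13, 33, v, w), (c, 2, 2, y, c), (c, 2, 2, y, d), (c, 2, 2, y, p), (c, 2, 2, y, w), (c, 7, 17, q, c), (c, 7, 17, q, d), (c, 7, 17, q, p), (c, 7, 17, q, w), (w, 1, 28, u, b), (w, 1, 28, u, m), (w, 1, 28, u, p), (w, 14, 3, m, b), (w, 14, 3, m, m), (w, 14, 3, m, p), (w, 16, 38, w, b), (w, 16, 38, w, m), (w, 16, 38, w, p), (w, 3, 23, u, b), (w, 3, 23, u, m), (w, 3, 23, u, p)}
Natural join on E: {(c, 2, 2, y, c, a, 24), (c, 2, 2, y, d, a, 24), (c, 2, 2, y, p, a, 24), (c, 2, 2, y, w, a, 24), (w, 16, 38, w, b, m, 9), (w, 16, 38, w, b, w, 4), (w, 16, 38, w, m, m, 9), (w, 16, 38, w, m, w, 4), (w, 16, 38, w, p, m, 9), (w, 16, 38, w, p, w, 4), (w, 3, 23, u, b, z, 1), (w, 3, 23, u, m, z, 1), (w, 3, 23, u, p, z, 1)}
Apply σ_{C ≠ m}; surviving tuples: {(c, 2, 2, y, c, a, 24), (c, 2, 2, y, d, a, 24), (c, 2, 2, y, p, a, 24), (c, 2, 2, y, w, a, 24), (w, 16, 38, w, b, w, 4), (w, 16, 38, w, m, w, 4), (w, 16, 38, w, p, w, 4), (w, 3, 23, u, b, z, 1), (w, 3, 23, u, m, z, 1), (w, 3, 23, u, p, z, 1)}
Keep only column(s) G, A, F: {(1, w, b), (1, w, m), (1, w, p), (24, c, c), (24, c, d), (24, c, p), (24, c, w), (4, w, b), (4, w, m), (4, w, p)}

{(1, w, b), (1, w, m), (1, w, p), (24, c, c), (24, c, d), (24, c, p), (24, c, w), (4, w, b), (4, w, m), (4, w, p)}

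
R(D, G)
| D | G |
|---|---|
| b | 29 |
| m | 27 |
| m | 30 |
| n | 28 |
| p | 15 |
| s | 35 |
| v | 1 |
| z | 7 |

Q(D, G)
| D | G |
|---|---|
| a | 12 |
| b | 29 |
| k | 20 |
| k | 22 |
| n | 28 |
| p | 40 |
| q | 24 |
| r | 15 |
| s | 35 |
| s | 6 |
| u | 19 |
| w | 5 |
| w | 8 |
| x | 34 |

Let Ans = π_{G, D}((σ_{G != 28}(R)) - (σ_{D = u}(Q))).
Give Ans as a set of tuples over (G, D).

{(1, v), (15, p), (27, m), (29, b), (30, m), (35, s), (7, z)}

Selection G != 28: {(b, 29), (m, 27), (m, 30), (p, 15), (s, 35), (v, 1), (z, 7)}
Selection D = u: {(u, 19)}
Set difference of the two operands is {(b, 29), (m, 27), (m, 30), (p, 15), (s, 35), (v, 1), (z, 7)}.
Keep only column(s) G, D: {(1, v), (15, p), (27, m), (29, b), (30, m), (35, s), (7, z)}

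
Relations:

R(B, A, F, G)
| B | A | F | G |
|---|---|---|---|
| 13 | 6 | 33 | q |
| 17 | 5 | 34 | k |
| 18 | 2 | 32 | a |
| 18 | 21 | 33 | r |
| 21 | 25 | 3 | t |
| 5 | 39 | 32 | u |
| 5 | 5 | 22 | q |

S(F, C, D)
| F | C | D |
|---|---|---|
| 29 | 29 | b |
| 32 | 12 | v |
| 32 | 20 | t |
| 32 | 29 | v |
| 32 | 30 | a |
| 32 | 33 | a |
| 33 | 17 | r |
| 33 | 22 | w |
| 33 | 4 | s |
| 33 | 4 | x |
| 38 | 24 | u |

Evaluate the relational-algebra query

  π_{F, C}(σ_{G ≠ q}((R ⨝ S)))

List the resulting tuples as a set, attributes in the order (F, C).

{(32, 12), (32, 20), (32, 29), (32, 30), (32, 33), (33, 17), (33, 22), (33, 4)}

Natural join on F: {(13, 6, 33, q, 17, r), (13, 6, 33, q, 22, w), (13, 6, 33, q, 4, s), (13, 6, 33, q, 4, x), (18, 2, 32, a, 12, v), (18, 2, 32, a, 20, t), (18, 2, 32, a, 29, v), (18, 2, 32, a, 30, a), (18, 2, 32, a, 33, a), (18, 21, 33, r, 17, r), (18, 21, 33, r, 22, w), (18, 21, 33, r, 4, s), (18, 21, 33, r, 4, x), (5, 39, 32, u, 12, v), (5, 39, 32, u, 20, t), (5, 39, 32, u, 29, v), (5, 39, 32, u, 30, a), (5, 39, 32, u, 33, a)}
σ[G ≠ q]: keep tuples satisfying G ≠ q → {(18, 2, 32, a, 12, v), (18, 2, 32, a, 20, t), (18, 2, 32, a, 29, v), (18, 2, 32, a, 30, a), (18, 2, 32, a, 33, a), (18, 21, 33, r, 17, r), (18, 21, 33, r, 22, w), (18, 21, 33, r, 4, s), (18, 21, 33, r, 4, x), (5, 39, 32, u, 12, v), (5, 39, 32, u, 20, t), (5, 39, 32, u, 29, v), (5, 39, 32, u, 30, a), (5, 39, 32, u, 33, a)}
Projecting to F, C (6 duplicate(s) eliminated): {(32, 12), (32, 20), (32, 29), (32, 30), (32, 33), (33, 17), (33, 22), (33, 4)}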